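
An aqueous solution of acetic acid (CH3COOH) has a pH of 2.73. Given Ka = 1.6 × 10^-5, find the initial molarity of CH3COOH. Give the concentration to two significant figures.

[H+] = 10^(-2.73) = 1.86 × 10^-3 M = x
Ka = x²/(C₀ − x) ⇒ C₀ = x + x²/Ka
C₀ = 1.86 × 10^-3 + (1.86 × 10^-3)²/(1.6 × 10^-5) = 2.18 × 10^-1 M

C₀ = 2.2 × 10^-1 M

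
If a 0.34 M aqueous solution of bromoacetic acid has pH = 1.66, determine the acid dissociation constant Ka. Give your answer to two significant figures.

[H+] = 10^(-1.66) = 2.19 × 10^-2 M
At equilibrium [HA] = 0.34 − 2.19 × 10^-2 = 3.18 × 10^-1 M
Ka = [H+][A-]/[HA] = (2.19 × 10^-2)² / 3.18 × 10^-1 = 1.5 × 10^-3

Ka = 1.5 × 10^-3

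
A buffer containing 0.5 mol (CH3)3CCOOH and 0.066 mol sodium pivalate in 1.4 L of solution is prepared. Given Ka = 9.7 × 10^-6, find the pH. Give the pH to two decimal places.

pH = 4.13

pKa = −log(9.7 × 10^-6) = 5.013
Using pH = pKa + log([base]/[acid]) with [base]/[acid] = 0.066/0.5:
pH = 5.013 + (-0.879) = 4.13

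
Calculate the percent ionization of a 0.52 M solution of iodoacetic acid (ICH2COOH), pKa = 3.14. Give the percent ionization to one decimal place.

3.7%

ICH2COOH ⇌ ICH2COO- + H+; let x = [H+] at equilibrium.
Ka = 10^(−3.14) = 7.24 × 10^-4
x ≈ √(Ka·C₀) = √(7.24 × 10^-4 × 0.52) = 1.94 × 10^-2 M
% ionization = x/C₀ × 100% = 1.94 × 10^-2/0.52 × 100% = 3.7%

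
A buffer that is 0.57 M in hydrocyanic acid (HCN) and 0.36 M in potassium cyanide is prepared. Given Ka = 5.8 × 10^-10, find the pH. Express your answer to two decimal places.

pH = 9.04

pKa = −log(5.8 × 10^-10) = 9.237
Henderson–Hasselbalch: pH = pKa + log([CN-]/[HCN]) = 9.237 + log(0.36/0.57)
pH = 9.237 + (-0.200) = 9.04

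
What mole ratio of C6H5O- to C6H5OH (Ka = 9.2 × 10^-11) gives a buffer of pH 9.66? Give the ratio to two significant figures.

ratio = 0.42

pKa = -log(9.2 × 10^-11) = 10.036
pH = pKa + log(r) ⇒ log(r) = 9.66 − 10.036 = -0.376
r = [C6H5O-]/[C6H5OH] = 10^(-0.376) = 0.421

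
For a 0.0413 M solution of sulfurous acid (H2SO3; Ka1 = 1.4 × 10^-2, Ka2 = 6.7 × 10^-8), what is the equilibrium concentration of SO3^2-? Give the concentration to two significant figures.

6.7 × 10^-8 M

First ionization gives [H+] ≈ [HSO3-] = 1.80 × 10^-2 M.
Second step: Ka2 = [H+][SO3^2-]/[HSO3-] ≈ [SO3^2-] (since [H+] ≈ [HSO3-]).
So [SO3^2-] ≈ Ka2.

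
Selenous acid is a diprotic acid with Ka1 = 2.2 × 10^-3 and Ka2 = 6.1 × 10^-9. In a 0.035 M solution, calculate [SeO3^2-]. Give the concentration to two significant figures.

First ionization gives [H+] ≈ [HSeO3-] = 7.74 × 10^-3 M.
Second step: Ka2 = [H+][SeO3^2-]/[HSeO3-] ≈ [SeO3^2-] (since [H+] ≈ [HSeO3-]).
So [SeO3^2-] ≈ Ka2.

6.1 × 10^-9 M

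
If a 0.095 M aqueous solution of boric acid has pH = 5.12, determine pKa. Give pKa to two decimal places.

[H+] = 10^(-5.12) = 7.59 × 10^-6 M
At equilibrium [HA] = 0.095 − 7.59 × 10^-6 = 9.50 × 10^-2 M
Ka = [H+][A-]/[HA] = (7.59 × 10^-6)² / 9.50 × 10^-2 = 6.06 × 10^-10
pKa = -log(6.06 × 10^-10) = 9.22

pKa = 9.22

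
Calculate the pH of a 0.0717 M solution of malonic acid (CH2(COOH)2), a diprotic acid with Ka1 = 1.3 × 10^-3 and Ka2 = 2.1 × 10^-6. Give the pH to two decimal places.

pH = 2.04

Ka1 ≫ Ka2, so treat the first dissociation as the only significant source of H+.
Ka1 = x²/(0.0717 − x) = 1.3 × 10^-3
Solving the quadratic: x = (−Ka1 + √(Ka1² + 4·Ka1·C₀))/2 = 9.03 × 10^-3 M
pH = −log(9.03 × 10^-3) = 2.04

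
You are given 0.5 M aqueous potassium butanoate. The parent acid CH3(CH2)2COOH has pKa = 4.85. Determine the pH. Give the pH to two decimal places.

CH3(CH2)2COO- is the conjugate base of the weak acid CH3(CH2)2COOH.
Ka = 10^(−4.85) = 1.41 × 10^-5
Kb = Kw/Ka = 1.0×10^-14 / 1.41 × 10^-5 = 7.09 × 10^-10
Let x = [OH-] at equilibrium. Kb = x²/(0.5 − x).
Assume x ≪ 0.5: x ≈ √(7.09 × 10^-10 × 0.5) = 1.88 × 10^-5 M
pOH = 4.73, so pH = 14.00 − pOH = 9.27

pH = 9.27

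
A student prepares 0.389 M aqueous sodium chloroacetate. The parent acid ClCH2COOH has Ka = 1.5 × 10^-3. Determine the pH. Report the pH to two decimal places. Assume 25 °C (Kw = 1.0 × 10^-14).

ClCH2COO- is the conjugate base of the weak acid ClCH2COOH.
Kb = Kw/Ka = 1.0×10^-14 / 1.5 × 10^-3 = 6.67 × 10^-12
From the ICE table, Kb = [OH-]²/(0.389 − [OH-]) = 6.67 × 10^-12.
Assume [OH-] ≪ 0.389: [OH-] ≈ √(6.67 × 10^-12 × 0.389) = 1.61 × 10^-6 M
pOH = −log(1.61 × 10^-6) = 5.79; pH = 14.00 − 5.79 = 8.21

pH = 8.21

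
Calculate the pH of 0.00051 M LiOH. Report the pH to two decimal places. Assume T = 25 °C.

LiOH is a strong base; [OH-] = 0.00051 M.
pOH = -log(0.00051) = 3.29
pH = 14.00 - 3.29 = 10.71

pH = 10.71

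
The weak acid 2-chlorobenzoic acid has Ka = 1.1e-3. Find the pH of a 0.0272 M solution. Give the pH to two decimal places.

pH = 2.31

ClC6H4COOH ⇌ ClC6H4COO- + H+
Let x = [H+] at equilibrium. Ka = x²/(0.0272 − x).
The 5% rule fails; solving x² + Ka·x − Ka·C₀ = 0 exactly:
x = (−Ka + √(Ka² + 4·Ka·C₀))/2 = 4.95 × 10^-3 M
pH = −log(4.95 × 10^-3) = 2.31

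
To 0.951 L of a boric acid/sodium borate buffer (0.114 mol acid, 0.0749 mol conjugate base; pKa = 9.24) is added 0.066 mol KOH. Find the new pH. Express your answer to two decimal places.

OH- converts B(OH)3 to B(OH)4-: B(OH)3 → 0.048 mol, B(OH)4- → 0.141 mol.
Henderson–Hasselbalch with mole ratio 0.141/0.048: pH = 9.24 + (+0.468)

pH = 9.71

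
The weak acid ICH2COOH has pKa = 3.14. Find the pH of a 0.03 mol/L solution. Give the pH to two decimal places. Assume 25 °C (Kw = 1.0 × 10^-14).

pH = 2.37

ICH2COOH ⇌ ICH2COO- + H+
Ka = 10^(−3.14) = 7.24 × 10^-4
Ka = [H+]²/(0.03 − [H+]) = 7.24 × 10^-4
The 5% rule fails; solving [H+]² + Ka·[H+] − Ka·C₀ = 0 exactly:
[H+] = [−0.000724 + √(0.000724² + 8.69e-05)]/2 = 4.31 × 10^-3 M
pH = −log(4.31 × 10^-3) = 2.37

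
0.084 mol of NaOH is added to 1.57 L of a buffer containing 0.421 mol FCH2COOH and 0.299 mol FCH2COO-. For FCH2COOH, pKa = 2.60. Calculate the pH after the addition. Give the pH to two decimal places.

pH = 2.66

OH- converts FCH2COOH to FCH2COO-: FCH2COOH → 0.337 mol, FCH2COO- → 0.383 mol.
pH = pKa + log([A⁻]/[HA]) = 2.60 + log(0.383/0.337) = 2.60 +0.056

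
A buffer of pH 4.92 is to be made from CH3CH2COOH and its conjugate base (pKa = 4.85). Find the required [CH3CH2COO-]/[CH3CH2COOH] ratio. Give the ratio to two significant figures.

ratio = 1.2

pH = pKa + log(r) ⇒ log(r) = 4.92 − 4.85 = +0.07
r = [CH3CH2COO-]/[CH3CH2COOH] = 10^(+0.07) = 1.17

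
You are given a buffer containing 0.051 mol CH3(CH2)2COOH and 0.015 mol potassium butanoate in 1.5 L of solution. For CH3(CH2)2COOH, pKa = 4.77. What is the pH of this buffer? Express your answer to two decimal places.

Using pH = pKa + log([base]/[acid]) with [base]/[acid] = 0.015/0.051:
pH = 4.77 + (-0.531) = 4.24

pH = 4.24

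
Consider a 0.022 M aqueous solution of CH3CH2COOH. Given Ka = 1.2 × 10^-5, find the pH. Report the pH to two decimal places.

CH3CH2COOH ⇌ CH3CH2COO- + H+
Ka = [H+]²/(0.022 − [H+]) = 1.2 × 10^-5
Assume [H+] ≪ 0.022: [H+] ≈ √(1.2 × 10^-5 × 0.022) = 5.14 × 10^-4 M
([H+]/C₀ = 2.3% < 5%, so the approximation holds.)
pH = −log[H+] = −log(5.14 × 10^-4) = 3.29

pH = 3.29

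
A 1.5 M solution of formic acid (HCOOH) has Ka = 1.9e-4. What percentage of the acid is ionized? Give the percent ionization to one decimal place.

1.1%

HCOOH ⇌ HCOO- + H+; let x = [H+] at equilibrium.
x ≈ √(Ka·C₀) = √(1.9 × 10^-4 × 1.5) = 1.69 × 10^-2 M
Fraction ionized = 1.69 × 10^-2 / 1.5 = 0.0113 → 1.1%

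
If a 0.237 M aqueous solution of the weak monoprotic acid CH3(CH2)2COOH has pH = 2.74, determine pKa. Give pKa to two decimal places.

pKa = 4.85

[H+] = 10^(-2.74) = 1.82 × 10^-3 M
At equilibrium [HA] = 0.237 − 1.82 × 10^-3 = 2.35 × 10^-1 M
Ka = [H+][A-]/[HA] = (1.82 × 10^-3)² / 2.35 × 10^-1 = 1.41 × 10^-5
pKa = -log(1.41 × 10^-5) = 4.85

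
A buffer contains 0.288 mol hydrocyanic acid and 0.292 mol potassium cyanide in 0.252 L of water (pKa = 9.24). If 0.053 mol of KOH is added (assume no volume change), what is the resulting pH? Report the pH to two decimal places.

pH = 9.41

After neutralization: n(HCN) = 0.235 mol, n(CN-) = 0.345 mol.
Henderson–Hasselbalch with mole ratio 0.345/0.235: pH = 9.24 + (+0.167)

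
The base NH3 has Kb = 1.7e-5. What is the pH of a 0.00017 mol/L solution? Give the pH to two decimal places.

NH3 + H2O ⇌ NH4+ + OH-
Kb = x²/(0.00017 − x) = 1.7 × 10^-5
Here C₀/Kb ≈ 10, so the small-x approximation fails. Use the quadratic:
x = [−1.7e-05 + √(1.7e-05² + 1.16e-08)]/2 = 4.59 × 10^-5 M
pOH = −log(4.59 × 10^-5) = 4.34; pH = 14.00 − 4.34 = 9.66

pH = 9.66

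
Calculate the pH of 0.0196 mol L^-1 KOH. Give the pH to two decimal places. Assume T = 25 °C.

pH = 12.29

KOH is a strong base; [OH-] = 0.0196 M.
pOH = -log(0.0196) = 1.71
pH = 14.00 - 1.71 = 12.29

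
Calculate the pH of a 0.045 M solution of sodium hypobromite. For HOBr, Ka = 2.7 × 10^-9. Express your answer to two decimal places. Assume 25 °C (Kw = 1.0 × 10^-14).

OBr- is the conjugate base of the weak acid HOBr.
Kb = Kw/Ka = 1.0×10^-14 / 2.7 × 10^-9 = 3.70 × 10^-6
From the ICE table, Kb = x²/(0.045 − x) = 3.70 × 10^-6.
Assume x ≪ 0.045: x ≈ √(3.70 × 10^-6 × 0.045) = 4.08 × 10^-4 M
pOH = 3.39, so pH = 14.00 − pOH = 10.61

pH = 10.61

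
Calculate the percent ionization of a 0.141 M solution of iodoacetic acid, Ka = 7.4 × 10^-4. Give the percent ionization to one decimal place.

ICH2COOH ⇌ ICH2COO- + H+; let x = [H+] at equilibrium.
Ka = x²/(C₀ − x); solving the quadratic gives x = 9.85 × 10^-3 M.
Fraction ionized = 9.85 × 10^-3 / 0.141 = 0.0699 → 7.0%

7.0%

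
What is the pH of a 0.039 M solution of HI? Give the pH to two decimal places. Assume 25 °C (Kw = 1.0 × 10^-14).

pH = 1.41

HI is a strong acid and dissociates completely, so [H+] = 0.039 M.
pH = -log(0.039) = 1.41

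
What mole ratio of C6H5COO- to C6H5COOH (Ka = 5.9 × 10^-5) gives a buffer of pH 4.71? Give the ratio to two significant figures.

ratio = 3.0

pKa = -log(5.9 × 10^-5) = 4.229
pH = pKa + log(r) ⇒ log(r) = 4.71 − 4.229 = +0.481
r = [C6H5COO-]/[C6H5COOH] = 10^(+0.481) = 3.03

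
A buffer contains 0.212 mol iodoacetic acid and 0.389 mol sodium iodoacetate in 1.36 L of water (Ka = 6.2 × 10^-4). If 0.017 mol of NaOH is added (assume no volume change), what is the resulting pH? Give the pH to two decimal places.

pH = 3.53

After neutralization: n(ICH2COOH) = 0.195 mol, n(ICH2COO-) = 0.406 mol.
pKa = −log(6.2 × 10^-4) = 3.208
pH = pKa + log(n_ICH2COO-/n_ICH2COOH) = 3.208 + log(0.406/0.195) = 3.208 + (+0.318)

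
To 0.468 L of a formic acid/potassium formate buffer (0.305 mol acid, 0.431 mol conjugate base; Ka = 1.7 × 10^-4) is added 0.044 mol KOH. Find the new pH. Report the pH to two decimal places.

OH- converts HCOOH to HCOO-: HCOOH → 0.261 mol, HCOO- → 0.475 mol.
pKa = −log(1.7 × 10^-4) = 3.770
pH = pKa + log([A⁻]/[HA]) = 3.770 + log(0.475/0.261) = 3.770 +0.260

pH = 4.03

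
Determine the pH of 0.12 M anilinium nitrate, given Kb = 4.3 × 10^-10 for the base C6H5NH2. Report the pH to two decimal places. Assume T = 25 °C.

pH = 2.78

C6H5NH3+ is the conjugate acid of the weak base C6H5NH2.
Ka = Kw/Kb = 1.0×10^-14 / 4.3 × 10^-10 = 2.33 × 10^-5
Let x = [H+] at equilibrium. Ka = x²/(0.12 − x).
Assume x ≪ 0.12: x ≈ √(2.33 × 10^-5 × 0.12) = 1.67 × 10^-3 M
pH = −log[H+] = −log(1.67 × 10^-3) = 2.78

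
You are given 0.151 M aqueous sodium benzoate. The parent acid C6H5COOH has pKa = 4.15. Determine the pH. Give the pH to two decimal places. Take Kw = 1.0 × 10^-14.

pH = 8.66

C6H5COO- is the conjugate base of the weak acid C6H5COOH.
Ka = 10^(−4.15) = 7.08 × 10^-5
Kb = Kw/Ka = 1.0×10^-14 / 7.08 × 10^-5 = 1.41 × 10^-10
Let x = [OH-] at equilibrium. Kb = x²/(0.151 − x).
Since Kb ≪ C₀, x ≈ √(Kb·C₀) = 4.61 × 10^-6 M.
pOH = −log(4.61 × 10^-6) = 5.34; pH = 14.00 − 5.34 = 8.66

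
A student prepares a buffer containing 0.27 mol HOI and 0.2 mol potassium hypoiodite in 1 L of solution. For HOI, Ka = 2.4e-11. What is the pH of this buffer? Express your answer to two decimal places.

pKa = −log(2.4 × 10^-11) = 10.620
pH = pKa + log([A⁻]/[HA]) = 10.620 + log(0.2/0.27)
pH = 10.620 + (-0.130) = 10.49

pH = 10.49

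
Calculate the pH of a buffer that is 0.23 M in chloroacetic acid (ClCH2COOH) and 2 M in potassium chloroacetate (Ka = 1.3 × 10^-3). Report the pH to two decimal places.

pKa = −log(1.3 × 10^-3) = 2.886
Using pH = pKa + log([base]/[acid]) with [base]/[acid] = 2/0.23:
pH = 2.886 + (+0.939) = 3.83

pH = 3.83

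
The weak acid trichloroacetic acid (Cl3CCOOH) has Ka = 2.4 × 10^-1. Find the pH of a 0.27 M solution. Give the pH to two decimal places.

Cl3CCOOH ⇌ Cl3CCOO- + H+
From the ICE table, Ka = [H+]²/(0.27 − [H+]) = 2.4 × 10^-1.
Here C₀/Ka ≈ 1.13, so the small-[H+] approximation fails. Use the quadratic:
[H+] = (−Ka + √(Ka² + 4·Ka·C₀))/2 = 1.61 × 10^-1 M
pH = −log(1.61 × 10^-1) = 0.79

pH = 0.79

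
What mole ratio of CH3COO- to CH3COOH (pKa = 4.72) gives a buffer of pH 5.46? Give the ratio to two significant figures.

pH = pKa + log(r) ⇒ log(r) = 5.46 − 4.72 = +0.74
r = [CH3COO-]/[CH3COOH] = 10^(+0.74) = 5.5

ratio = 5.5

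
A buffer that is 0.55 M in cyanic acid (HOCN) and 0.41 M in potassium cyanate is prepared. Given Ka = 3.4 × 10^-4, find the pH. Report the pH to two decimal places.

pH = 3.34

pKa = −log(3.4 × 10^-4) = 3.469
Henderson–Hasselbalch: pH = pKa + log([OCN-]/[HOCN]) = 3.469 + log(0.41/0.55)
pH = 3.469 + (-0.128) = 3.34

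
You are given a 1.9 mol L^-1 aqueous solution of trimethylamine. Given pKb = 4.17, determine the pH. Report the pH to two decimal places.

pH = 12.05

(CH3)3N + H2O ⇌ (CH3)3NH+ + OH-
Kb = 10^(−4.17) = 6.76 × 10^-5
From the ICE table, Kb = [OH-]²/(1.9 − [OH-]) = 6.76 × 10^-5.
Since Kb ≪ C₀, [OH-] ≈ √(Kb·C₀) = 1.13 × 10^-2 M.
pOH = −log(1.13 × 10^-2) = 1.95; pH = 14.00 − 1.95 = 12.05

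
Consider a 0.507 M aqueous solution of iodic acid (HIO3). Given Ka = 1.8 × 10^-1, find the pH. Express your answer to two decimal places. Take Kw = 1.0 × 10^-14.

pH = 0.65

HIO3 ⇌ IO3- + H+
Let x = [H+] at equilibrium. Ka = x²/(0.507 − x).
The 5% rule fails; solving x² + Ka·x − Ka·C₀ = 0 exactly:
x = (−Ka + √(Ka² + 4·Ka·C₀))/2 = 2.25 × 10^-1 M
pH = −log[H+] = −log(2.25 × 10^-1) = 0.65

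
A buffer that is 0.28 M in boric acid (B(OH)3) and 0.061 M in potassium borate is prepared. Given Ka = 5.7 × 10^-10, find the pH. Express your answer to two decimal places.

pKa = −log(5.7 × 10^-10) = 9.244
Using pH = pKa + log([base]/[acid]) with [base]/[acid] = 0.061/0.28:
pH = 9.244 + (-0.662) = 8.58

pH = 8.58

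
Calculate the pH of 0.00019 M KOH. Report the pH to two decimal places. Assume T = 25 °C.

pH = 10.28

KOH is a strong base; [OH-] = 0.00019 M.
pOH = -log(0.00019) = 3.72
pH = 14.00 - 3.72 = 10.28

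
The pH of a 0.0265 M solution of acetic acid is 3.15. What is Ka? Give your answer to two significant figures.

Ka = 1.9 × 10^-5

[H+] = 10^(-3.15) = 7.08 × 10^-4 M
At equilibrium [HA] = 0.0265 − 7.08 × 10^-4 = 2.58 × 10^-2 M
Ka = [H+][A-]/[HA] = (7.08 × 10^-4)² / 2.58 × 10^-2 = 1.9 × 10^-5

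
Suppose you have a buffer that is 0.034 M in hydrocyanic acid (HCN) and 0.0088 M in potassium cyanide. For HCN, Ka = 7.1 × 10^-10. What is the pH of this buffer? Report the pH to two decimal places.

pKa = −log(7.1 × 10^-10) = 9.149
Using pH = pKa + log([base]/[acid]) with [base]/[acid] = 0.0088/0.034:
pH = 9.149 + (-0.587) = 8.56

pH = 8.56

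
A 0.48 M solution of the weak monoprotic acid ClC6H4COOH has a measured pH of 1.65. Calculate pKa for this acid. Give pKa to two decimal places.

pKa = 2.96

[H+] = 10^(-1.65) = 2.24 × 10^-2 M
At equilibrium [HA] = 0.48 − 2.24 × 10^-2 = 4.58 × 10^-1 M
Ka = [H+][A-]/[HA] = (2.24 × 10^-2)² / 4.58 × 10^-1 = 1.10 × 10^-3
pKa = -log(1.10 × 10^-3) = 2.96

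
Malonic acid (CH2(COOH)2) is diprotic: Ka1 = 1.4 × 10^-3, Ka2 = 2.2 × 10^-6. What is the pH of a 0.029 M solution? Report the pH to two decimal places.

Ka1 ≫ Ka2, so treat the first dissociation as the only significant source of H+.
Ka1 = x²/(0.029 − x) = 1.4 × 10^-3
Solving the quadratic: x = (−Ka1 + √(Ka1² + 4·Ka1·C₀))/2 = 5.71 × 10^-3 M
pH = −log(5.71 × 10^-3) = 2.24

pH = 2.24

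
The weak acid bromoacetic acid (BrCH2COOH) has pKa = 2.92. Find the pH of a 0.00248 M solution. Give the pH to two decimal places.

pH = 2.91

BrCH2COOH ⇌ BrCH2COO- + H+
Ka = 10^(−2.92) = 1.20 × 10^-3
Let x = [H+] at equilibrium. Ka = x²/(0.00248 − x).
Here C₀/Ka ≈ 2.07, so the small-x approximation fails. Use the quadratic:
x = [−0.0012 + √(0.0012² + 1.19e-05)]/2 = 1.23 × 10^-3 M
pH = −log[H+] = −log(1.23 × 10^-3) = 2.91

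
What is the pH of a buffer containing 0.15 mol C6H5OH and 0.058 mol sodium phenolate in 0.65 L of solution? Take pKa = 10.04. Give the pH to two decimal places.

pH = 9.63

Henderson–Hasselbalch: pH = pKa + log([C6H5O-]/[C6H5OH]) = 10.04 + log(0.058/0.15)
pH = 10.04 + (-0.413) = 9.63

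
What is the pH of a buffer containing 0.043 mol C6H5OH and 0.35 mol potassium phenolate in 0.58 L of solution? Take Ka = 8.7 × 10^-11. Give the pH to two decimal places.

pKa = −log(8.7 × 10^-11) = 10.060
Henderson–Hasselbalch: pH = pKa + log([C6H5O-]/[C6H5OH]) = 10.060 + log(0.35/0.043)
pH = 10.060 + (+0.911) = 10.97

pH = 10.97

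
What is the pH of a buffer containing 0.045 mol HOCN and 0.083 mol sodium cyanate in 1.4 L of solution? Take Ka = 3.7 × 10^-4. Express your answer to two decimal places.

pH = 3.70

pKa = −log(3.7 × 10^-4) = 3.432
pH = pKa + log([A⁻]/[HA]) = 3.432 + log(0.083/0.045)
pH = 3.432 + (+0.266) = 3.70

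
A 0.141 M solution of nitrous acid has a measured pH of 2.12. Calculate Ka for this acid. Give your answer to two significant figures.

[H+] = 10^(-2.12) = 7.59 × 10^-3 M
At equilibrium [HA] = 0.141 − 7.59 × 10^-3 = 1.33 × 10^-1 M
Ka = [H+][A-]/[HA] = (7.59 × 10^-3)² / 1.33 × 10^-1 = 4.3 × 10^-4

Ka = 4.3 × 10^-4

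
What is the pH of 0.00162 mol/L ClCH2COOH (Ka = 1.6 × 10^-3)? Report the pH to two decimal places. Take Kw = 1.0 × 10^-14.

ClCH2COOH ⇌ ClCH2COO- + H+
From the ICE table, Ka = x²/(0.00162 − x) = 1.6 × 10^-3.
The 5% rule fails; solving x² + Ka·x − Ka·C₀ = 0 exactly:
x = [−0.0016 + √(0.0016² + 1.04e-05)]/2 = 9.98 × 10^-4 M
pH = −log(9.98 × 10^-4) = 3.00

pH = 3.00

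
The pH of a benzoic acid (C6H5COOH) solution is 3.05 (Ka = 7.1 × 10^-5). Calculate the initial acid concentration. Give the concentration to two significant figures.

[H+] = 10^(-3.05) = 8.91 × 10^-4 M = x
Ka = x²/(C₀ − x) ⇒ C₀ = x + x²/Ka
C₀ = 8.91 × 10^-4 + (8.91 × 10^-4)²/(7.1 × 10^-5) = 1.21 × 10^-2 M

C₀ = 1.2 × 10^-2 M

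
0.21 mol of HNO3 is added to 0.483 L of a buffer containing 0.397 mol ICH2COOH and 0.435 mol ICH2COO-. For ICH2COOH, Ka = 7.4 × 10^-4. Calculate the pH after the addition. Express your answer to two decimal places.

Added H+ converts ICH2COO- to ICH2COOH: ICH2COOH → 0.607 mol, ICH2COO- → 0.225 mol.
pKa = −log(7.4 × 10^-4) = 3.131
Henderson–Hasselbalch with mole ratio 0.225/0.607: pH = 3.131 + (-0.431)

pH = 2.70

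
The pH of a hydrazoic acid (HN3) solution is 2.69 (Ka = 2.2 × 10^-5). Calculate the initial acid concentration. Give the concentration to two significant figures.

[H+] = 10^(-2.69) = 2.04 × 10^-3 M = x
Ka = x²/(C₀ − x) ⇒ C₀ = x + x²/Ka
C₀ = 2.04 × 10^-3 + (2.04 × 10^-3)²/(2.2 × 10^-5) = 1.91 × 10^-1 M

C₀ = 1.9 × 10^-1 M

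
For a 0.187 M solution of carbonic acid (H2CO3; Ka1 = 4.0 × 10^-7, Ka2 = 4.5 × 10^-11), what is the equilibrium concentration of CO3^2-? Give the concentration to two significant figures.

First ionization gives [H+] ≈ [HCO3-] = 2.73 × 10^-4 M.
Second step: Ka2 = [H+][CO3^2-]/[HCO3-] ≈ [CO3^2-] (since [H+] ≈ [HCO3-]).
So [CO3^2-] ≈ Ka2.

4.5 × 10^-11 M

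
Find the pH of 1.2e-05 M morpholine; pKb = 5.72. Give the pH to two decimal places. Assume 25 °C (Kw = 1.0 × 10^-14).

pH = 8.59

C4H8ONH + H2O ⇌ C4H8ONH2+ + OH-
Kb = 10^(−5.72) = 1.91 × 10^-6
From the ICE table, Kb = [OH-]²/(1.2e-05 − [OH-]) = 1.91 × 10^-6.
[OH-] is not negligible relative to C₀; solve [OH-]² + 1.91e-06·[OH-] − 2.29e-11 = 0.
[OH-] = [−1.91e-06 + √(1.91e-06² + 9.17e-11)]/2 = 3.93 × 10^-6 M
pOH = −log(3.93 × 10^-6) = 5.41; pH = 14.00 − 5.41 = 8.59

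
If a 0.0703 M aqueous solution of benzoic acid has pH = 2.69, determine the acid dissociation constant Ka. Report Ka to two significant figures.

Ka = 6.1 × 10^-5

[H+] = 10^(-2.69) = 2.04 × 10^-3 M
At equilibrium [HA] = 0.0703 − 2.04 × 10^-3 = 6.83 × 10^-2 M
Ka = [H+][A-]/[HA] = (2.04 × 10^-3)² / 6.83 × 10^-2 = 6.1 × 10^-5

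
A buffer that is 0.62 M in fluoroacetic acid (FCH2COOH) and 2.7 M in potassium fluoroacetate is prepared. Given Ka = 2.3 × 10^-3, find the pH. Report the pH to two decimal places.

pKa = −log(2.3 × 10^-3) = 2.638
pH = pKa + log([A⁻]/[HA]) = 2.638 + log(2.7/0.62)
pH = 2.638 + (+0.639) = 3.28

pH = 3.28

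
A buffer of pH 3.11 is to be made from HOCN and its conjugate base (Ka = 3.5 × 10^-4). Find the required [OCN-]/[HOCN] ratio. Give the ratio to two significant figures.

ratio = 0.45

pKa = -log(3.5 × 10^-4) = 3.456
pH = pKa + log(r) ⇒ log(r) = 3.11 − 3.456 = -0.346
r = [OCN-]/[HOCN] = 10^(-0.346) = 0.451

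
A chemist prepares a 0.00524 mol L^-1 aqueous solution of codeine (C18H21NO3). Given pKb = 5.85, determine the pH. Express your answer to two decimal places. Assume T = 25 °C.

C18H21NO3 + H2O ⇌ C18H22NO3+ + OH-
Kb = 10^(−5.85) = 1.41 × 10^-6
From the ICE table, Kb = [OH-]²/(0.00524 − [OH-]) = 1.41 × 10^-6.
Assume [OH-] ≪ 0.00524: [OH-] ≈ √(1.41 × 10^-6 × 0.00524) = 8.60 × 10^-5 M
([OH-]/C₀ = 1.6% < 5%, so the approximation holds.)
pOH = 4.07, so pH = 14.00 − pOH = 9.93

pH = 9.93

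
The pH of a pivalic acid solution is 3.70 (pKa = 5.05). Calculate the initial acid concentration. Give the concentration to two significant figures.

[H+] = 10^(-3.70) = 2.00 × 10^-4 M = x
Ka = 10^(−5.05) = 8.91 × 10^-6
Ka = x²/(C₀ − x) ⇒ C₀ = x + x²/Ka
C₀ = 2.00 × 10^-4 + (2.00 × 10^-4)²/(8.91 × 10^-6) = 4.69 × 10^-3 M

C₀ = 4.7 × 10^-3 M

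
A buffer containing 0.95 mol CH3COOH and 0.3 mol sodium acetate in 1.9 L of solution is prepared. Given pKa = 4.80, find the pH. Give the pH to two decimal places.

pH = 4.30

pH = pKa + log([A⁻]/[HA]) = 4.80 + log(0.3/0.95)
pH = 4.80 + (-0.501) = 4.30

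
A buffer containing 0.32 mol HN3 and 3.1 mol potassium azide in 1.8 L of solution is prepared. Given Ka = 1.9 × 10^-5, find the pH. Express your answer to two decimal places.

pH = 5.71

pKa = −log(1.9 × 10^-5) = 4.721
Henderson–Hasselbalch: pH = pKa + log([N3-]/[HN3]) = 4.721 + log(3.1/0.32)
pH = 4.721 + (+0.986) = 5.71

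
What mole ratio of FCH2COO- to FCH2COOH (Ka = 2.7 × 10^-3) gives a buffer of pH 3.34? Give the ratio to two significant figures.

pKa = -log(2.7 × 10^-3) = 2.569
pH = pKa + log(r) ⇒ log(r) = 3.34 − 2.569 = +0.771
r = [FCH2COO-]/[FCH2COOH] = 10^(+0.771) = 5.9

ratio = 5.9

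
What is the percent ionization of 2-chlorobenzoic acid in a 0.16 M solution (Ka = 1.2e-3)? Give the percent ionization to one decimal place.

ClC6H4COOH ⇌ ClC6H4COO- + H+; let x = [H+] at equilibrium.
Ka = x²/(C₀ − x); solving the quadratic gives x = 1.33 × 10^-2 M.
% ionization = x/C₀ × 100% = 1.33 × 10^-2/0.16 × 100% = 8.3%

8.3%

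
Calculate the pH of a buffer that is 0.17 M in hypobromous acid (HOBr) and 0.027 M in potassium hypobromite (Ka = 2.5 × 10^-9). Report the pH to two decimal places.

pKa = −log(2.5 × 10^-9) = 8.602
Henderson–Hasselbalch: pH = pKa + log([OBr-]/[HOBr]) = 8.602 + log(0.027/0.17)
pH = 8.602 + (-0.799) = 7.80

pH = 7.80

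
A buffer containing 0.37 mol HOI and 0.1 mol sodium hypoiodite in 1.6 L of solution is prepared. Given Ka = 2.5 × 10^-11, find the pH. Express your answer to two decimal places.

pKa = −log(2.5 × 10^-11) = 10.602
Using pH = pKa + log([base]/[acid]) with [base]/[acid] = 0.1/0.37:
pH = 10.602 + (-0.568) = 10.03

pH = 10.03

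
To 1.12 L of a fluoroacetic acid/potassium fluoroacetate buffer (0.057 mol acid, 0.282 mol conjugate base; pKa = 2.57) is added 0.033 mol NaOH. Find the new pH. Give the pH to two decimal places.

OH- converts FCH2COOH to FCH2COO-: FCH2COOH → 0.024 mol, FCH2COO- → 0.315 mol.
pH = pKa + log([A⁻]/[HA]) = 2.57 + log(0.315/0.024) = 2.57 +1.118

pH = 3.69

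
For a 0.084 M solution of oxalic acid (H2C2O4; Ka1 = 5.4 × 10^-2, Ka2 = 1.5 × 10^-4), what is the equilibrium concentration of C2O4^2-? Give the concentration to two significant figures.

1.5 × 10^-4 M

First ionization gives [H+] ≈ [HC2O4-] = 4.56 × 10^-2 M.
Second step: Ka2 = [H+][C2O4^2-]/[HC2O4-] ≈ [C2O4^2-] (since [H+] ≈ [HC2O4-]).
So [C2O4^2-] ≈ Ka2.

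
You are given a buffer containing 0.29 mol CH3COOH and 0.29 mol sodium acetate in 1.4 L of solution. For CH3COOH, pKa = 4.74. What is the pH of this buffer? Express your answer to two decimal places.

pH = pKa + log([A⁻]/[HA]) = 4.74 + log(0.29/0.29)
pH = 4.74 + (+0.000) = 4.74

pH = 4.74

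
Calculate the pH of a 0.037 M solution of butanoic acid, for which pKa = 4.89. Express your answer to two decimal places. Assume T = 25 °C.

CH3(CH2)2COOH ⇌ CH3(CH2)2COO- + H+
Ka = 10^(−4.89) = 1.29 × 10^-5
Ka = [H+]²/(0.037 − [H+]) = 1.29 × 10^-5
Assume [H+] ≪ 0.037: [H+] ≈ √(1.29 × 10^-5 × 0.037) = 6.91 × 10^-4 M
pH = −log[H+] = −log(6.91 × 10^-4) = 3.16

pH = 3.16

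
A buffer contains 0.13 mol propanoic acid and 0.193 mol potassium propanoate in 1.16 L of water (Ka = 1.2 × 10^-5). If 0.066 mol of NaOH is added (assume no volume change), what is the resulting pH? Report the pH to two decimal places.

OH- converts CH3CH2COOH to CH3CH2COO-: CH3CH2COOH → 0.064 mol, CH3CH2COO- → 0.259 mol.
pKa = −log(1.2 × 10^-5) = 4.921
Henderson–Hasselbalch with mole ratio 0.259/0.064: pH = 4.921 + (+0.607)

pH = 5.53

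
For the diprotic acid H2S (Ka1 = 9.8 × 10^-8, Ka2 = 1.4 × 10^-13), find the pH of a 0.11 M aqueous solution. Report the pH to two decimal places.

Since Ka1 ≫ Ka2, the first ionization dominates [H+].
Ka1 = x²/(0.11 − x) = 9.8 × 10^-8
x ≈ √(9.8 × 10^-8 × 0.11) = 1.04 × 10^-4 M
pH = −log(1.04 × 10^-4) = 3.98

pH = 3.98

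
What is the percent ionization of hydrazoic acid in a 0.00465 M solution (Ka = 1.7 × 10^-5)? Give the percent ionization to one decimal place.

5.9%

HN3 ⇌ N3- + H+; let x = [H+] at equilibrium.
Ka = x²/(C₀ − x); solving the quadratic gives x = 2.73 × 10^-4 M.
% ionization = x/C₀ × 100% = 2.73 × 10^-4/0.00465 × 100% = 5.9%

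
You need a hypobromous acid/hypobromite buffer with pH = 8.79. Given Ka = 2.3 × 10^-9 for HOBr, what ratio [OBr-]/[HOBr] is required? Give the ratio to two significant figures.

ratio = 1.4

pKa = -log(2.3 × 10^-9) = 8.638
pH = pKa + log(r) ⇒ log(r) = 8.79 − 8.638 = +0.152
r = [OBr-]/[HOBr] = 10^(+0.152) = 1.42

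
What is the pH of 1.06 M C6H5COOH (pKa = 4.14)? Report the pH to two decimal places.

pH = 2.06

C6H5COOH ⇌ C6H5COO- + H+
Ka = 10^(−4.14) = 7.24 × 10^-5
Let x = [H+] at equilibrium. Ka = x²/(1.06 − x).
Neglecting x in the denominator: x = √(7.24 × 10^-5 × 1.06) = 8.76 × 10^-3 M
pH = −log[H+] = −log(8.76 × 10^-3) = 2.06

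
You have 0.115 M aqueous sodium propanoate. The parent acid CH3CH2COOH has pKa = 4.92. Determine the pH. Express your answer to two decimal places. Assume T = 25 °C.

CH3CH2COO- is the conjugate base of the weak acid CH3CH2COOH.
Ka = 10^(−4.92) = 1.20 × 10^-5
Kb = Kw/Ka = 1.0×10^-14 / 1.20 × 10^-5 = 8.33 × 10^-10
Kb = x²/(0.115 − x) = 8.33 × 10^-10
Assume x ≪ 0.115: x ≈ √(8.33 × 10^-10 × 0.115) = 9.79 × 10^-6 M
pOH = −log(9.79 × 10^-6) = 5.01; pH = 14.00 − 5.01 = 8.99

pH = 8.99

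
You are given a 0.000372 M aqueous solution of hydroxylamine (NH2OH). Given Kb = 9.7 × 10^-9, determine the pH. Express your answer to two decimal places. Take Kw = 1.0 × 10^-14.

pH = 8.28

NH2OH + H2O ⇌ NH3OH+ + OH-
Kb = [OH-]²/(0.000372 − [OH-]) = 9.7 × 10^-9
Since Kb ≪ C₀, [OH-] ≈ √(Kb·C₀) = 1.90 × 10^-6 M.
pOH = −log(1.90 × 10^-6) = 5.72; pH = 14.00 − 5.72 = 8.28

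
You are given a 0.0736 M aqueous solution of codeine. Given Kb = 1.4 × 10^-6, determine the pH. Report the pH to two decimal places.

pH = 10.51

C18H21NO3 + H2O ⇌ C18H22NO3+ + OH-
Kb = [OH-]²/(0.0736 − [OH-]) = 1.4 × 10^-6
Since Kb ≪ C₀, [OH-] ≈ √(Kb·C₀) = 3.21 × 10^-4 M.
([OH-]/C₀ = 0.44% < 5%, so the approximation holds.)
pOH = −log(3.21 × 10^-4) = 3.49; pH = 14.00 − 3.49 = 10.51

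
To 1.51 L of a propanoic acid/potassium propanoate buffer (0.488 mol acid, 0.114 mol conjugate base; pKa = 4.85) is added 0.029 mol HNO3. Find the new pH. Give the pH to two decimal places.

pH = 4.07

After neutralization: n(CH3CH2COOH) = 0.517 mol, n(CH3CH2COO-) = 0.085 mol.
pH = pKa + log([A⁻]/[HA]) = 4.85 + log(0.085/0.517) = 4.85 -0.784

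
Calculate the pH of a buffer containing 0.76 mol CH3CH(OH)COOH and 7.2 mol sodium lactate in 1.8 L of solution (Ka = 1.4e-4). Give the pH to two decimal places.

pH = 4.83

pKa = −log(1.4 × 10^-4) = 3.854
Henderson–Hasselbalch: pH = pKa + log([CH3CH(OH)COO-]/[CH3CH(OH)COOH]) = 3.854 + log(7.2/0.76)
pH = 3.854 + (+0.977) = 4.83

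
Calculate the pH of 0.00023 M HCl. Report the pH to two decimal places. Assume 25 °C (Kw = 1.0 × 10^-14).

pH = 3.64

HCl is a strong acid and dissociates completely, so [H+] = 0.00023 M.
pH = -log(0.00023) = 3.64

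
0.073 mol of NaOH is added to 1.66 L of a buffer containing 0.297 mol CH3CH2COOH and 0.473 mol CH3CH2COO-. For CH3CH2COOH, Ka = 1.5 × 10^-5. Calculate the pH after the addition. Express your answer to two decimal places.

OH- converts CH3CH2COOH to CH3CH2COO-: CH3CH2COOH → 0.224 mol, CH3CH2COO- → 0.546 mol.
pKa = −log(1.5 × 10^-5) = 4.824
pH = pKa + log([A⁻]/[HA]) = 4.824 + log(0.546/0.224) = 4.824 +0.387

pH = 5.21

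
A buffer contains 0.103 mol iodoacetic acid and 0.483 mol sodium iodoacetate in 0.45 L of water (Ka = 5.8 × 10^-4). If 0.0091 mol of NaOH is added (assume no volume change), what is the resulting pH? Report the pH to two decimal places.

pH = 3.96

After neutralization: n(ICH2COOH) = 0.0939 mol, n(ICH2COO-) = 0.492 mol.
pKa = −log(5.8 × 10^-4) = 3.237
pH = pKa + log([A⁻]/[HA]) = 3.237 + log(0.492/0.0939) = 3.237 +0.719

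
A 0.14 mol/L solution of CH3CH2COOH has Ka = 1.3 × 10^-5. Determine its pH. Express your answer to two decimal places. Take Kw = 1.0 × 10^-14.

CH3CH2COOH ⇌ CH3CH2COO- + H+
Ka = [H+]²/(0.14 − [H+]) = 1.3 × 10^-5
Neglecting [H+] in the denominator: [H+] = √(1.3 × 10^-5 × 0.14) = 1.35 × 10^-3 M
pH = −log[H+] = −log(1.35 × 10^-3) = 2.87

pH = 2.87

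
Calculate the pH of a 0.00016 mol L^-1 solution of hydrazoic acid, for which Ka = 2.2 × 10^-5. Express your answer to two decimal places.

pH = 4.31

HN3 ⇌ N3- + H+
Ka = x²/(0.00016 − x) = 2.2 × 10^-5
Here C₀/Ka ≈ 7.27, so the small-x approximation fails. Use the quadratic:
x = [−2.2e-05 + √(2.2e-05² + 1.41e-08)]/2 = 4.93 × 10^-5 M
pH = −log(4.93 × 10^-5) = 4.31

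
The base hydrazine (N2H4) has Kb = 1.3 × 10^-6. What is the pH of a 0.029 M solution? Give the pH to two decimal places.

pH = 10.29

N2H4 + H2O ⇌ N2H5+ + OH-
Kb = [OH-]²/(0.029 − [OH-]) = 1.3 × 10^-6
Assume [OH-] ≪ 0.029: [OH-] ≈ √(1.3 × 10^-6 × 0.029) = 1.94 × 10^-4 M
Check: 0.67% ionized — well under 5%, approximation valid.
pOH = 3.71, so pH = 14.00 − pOH = 10.29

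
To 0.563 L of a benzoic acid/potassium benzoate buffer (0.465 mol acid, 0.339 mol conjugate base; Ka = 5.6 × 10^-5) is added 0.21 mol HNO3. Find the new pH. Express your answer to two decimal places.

pH = 3.53

Added H+ converts C6H5COO- to C6H5COOH: C6H5COOH → 0.675 mol, C6H5COO- → 0.129 mol.
pKa = −log(5.6 × 10^-5) = 4.252
Henderson–Hasselbalch with mole ratio 0.129/0.675: pH = 4.252 + (-0.719)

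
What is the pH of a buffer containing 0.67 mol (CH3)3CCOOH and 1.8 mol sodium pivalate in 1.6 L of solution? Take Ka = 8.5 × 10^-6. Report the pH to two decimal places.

pH = 5.50

pKa = −log(8.5 × 10^-6) = 5.071
pH = pKa + log([A⁻]/[HA]) = 5.071 + log(1.8/0.67)
pH = 5.071 + (+0.429) = 5.50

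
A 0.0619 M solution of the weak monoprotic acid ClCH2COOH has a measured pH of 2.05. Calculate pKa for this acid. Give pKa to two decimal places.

pKa = 2.82

[H+] = 10^(-2.05) = 8.91 × 10^-3 M
At equilibrium [HA] = 0.0619 − 8.91 × 10^-3 = 5.30 × 10^-2 M
Ka = [H+][A-]/[HA] = (8.91 × 10^-3)² / 5.30 × 10^-2 = 1.50 × 10^-3
pKa = -log(1.50 × 10^-3) = 2.82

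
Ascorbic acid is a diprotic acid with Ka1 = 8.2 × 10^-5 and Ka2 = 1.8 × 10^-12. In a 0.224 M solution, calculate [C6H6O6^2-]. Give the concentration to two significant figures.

First ionization gives [H+] ≈ [HC6H6O6-] = 4.29 × 10^-3 M.
Second step: Ka2 = [H+][C6H6O6^2-]/[HC6H6O6-] ≈ [C6H6O6^2-] (since [H+] ≈ [HC6H6O6-]).
So [C6H6O6^2-] ≈ Ka2.

1.8 × 10^-12 M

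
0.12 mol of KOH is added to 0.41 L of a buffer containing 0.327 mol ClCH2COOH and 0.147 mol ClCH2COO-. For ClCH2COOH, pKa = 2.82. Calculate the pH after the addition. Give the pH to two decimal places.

OH- converts ClCH2COOH to ClCH2COO-: ClCH2COOH → 0.207 mol, ClCH2COO- → 0.267 mol.
pH = pKa + log([A⁻]/[HA]) = 2.82 + log(0.267/0.207) = 2.82 +0.111

pH = 2.93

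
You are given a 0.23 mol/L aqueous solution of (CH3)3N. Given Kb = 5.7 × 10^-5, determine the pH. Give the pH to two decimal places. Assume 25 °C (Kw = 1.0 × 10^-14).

(CH3)3N + H2O ⇌ (CH3)3NH+ + OH-
Kb = x²/(0.23 − x) = 5.7 × 10^-5
Assume x ≪ 0.23: x ≈ √(5.7 × 10^-5 × 0.23) = 3.62 × 10^-3 M
Check: 1.6% ionized — well under 5%, approximation valid.
pOH = 2.44, so pH = 14.00 − pOH = 11.56

pH = 11.56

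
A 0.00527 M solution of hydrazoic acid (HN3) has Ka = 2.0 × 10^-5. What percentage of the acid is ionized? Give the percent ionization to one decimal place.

HN3 ⇌ N3- + H+; let x = [H+] at equilibrium.
Ka = x²/(C₀ − x); solving the quadratic gives x = 3.15 × 10^-4 M.
% ionization = x/C₀ × 100% = 3.15 × 10^-4/0.00527 × 100% = 6.0%

6.0%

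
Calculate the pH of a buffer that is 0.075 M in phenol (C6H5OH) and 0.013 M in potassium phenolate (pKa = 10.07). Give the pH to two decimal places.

pH = 9.31

Henderson–Hasselbalch: pH = pKa + log([C6H5O-]/[C6H5OH]) = 10.07 + log(0.013/0.075)
pH = 10.07 + (-0.761) = 9.31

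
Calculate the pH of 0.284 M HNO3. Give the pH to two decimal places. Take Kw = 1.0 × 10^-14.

pH = 0.55

HNO3 is a strong acid and dissociates completely, so [H+] = 0.284 M.
pH = -log(0.284) = 0.55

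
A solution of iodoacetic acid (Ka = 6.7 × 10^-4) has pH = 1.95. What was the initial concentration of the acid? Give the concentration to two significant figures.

[H+] = 10^(-1.95) = 1.12 × 10^-2 M = x
Ka = x²/(C₀ − x) ⇒ C₀ = x + x²/Ka
C₀ = 1.12 × 10^-2 + (1.12 × 10^-2)²/(6.7 × 10^-4) = 1.98 × 10^-1 M

C₀ = 2.0 × 10^-1 M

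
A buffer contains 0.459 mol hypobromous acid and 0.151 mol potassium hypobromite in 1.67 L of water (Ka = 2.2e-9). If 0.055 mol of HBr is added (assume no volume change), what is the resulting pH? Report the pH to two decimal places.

pH = 7.93

Added H+ converts OBr- to HOBr: HOBr → 0.514 mol, OBr- → 0.096 mol.
pKa = −log(2.2 × 10^-9) = 8.658
pH = pKa + log([A⁻]/[HA]) = 8.658 + log(0.096/0.514) = 8.658 -0.729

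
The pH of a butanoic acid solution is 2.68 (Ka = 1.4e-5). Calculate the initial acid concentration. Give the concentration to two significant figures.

C₀ = 3.1 × 10^-1 M

[H+] = 10^(-2.68) = 2.09 × 10^-3 M = x
Ka = x²/(C₀ − x) ⇒ C₀ = x + x²/Ka
C₀ = 2.09 × 10^-3 + (2.09 × 10^-3)²/(1.4 × 10^-5) = 3.14 × 10^-1 M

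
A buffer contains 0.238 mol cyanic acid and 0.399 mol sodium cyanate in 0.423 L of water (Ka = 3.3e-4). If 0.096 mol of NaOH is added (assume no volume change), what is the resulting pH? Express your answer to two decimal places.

After neutralization: n(HOCN) = 0.142 mol, n(OCN-) = 0.495 mol.
pKa = −log(3.3 × 10^-4) = 3.481
Henderson–Hasselbalch with mole ratio 0.495/0.142: pH = 3.481 + (+0.542)

pH = 4.02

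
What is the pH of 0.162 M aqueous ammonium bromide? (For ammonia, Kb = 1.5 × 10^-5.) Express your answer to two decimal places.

NH4+ is the conjugate acid of the weak base NH3.
Ka = Kw/Kb = 1.0×10^-14 / 1.5 × 10^-5 = 6.67 × 10^-10
Ka = x²/(0.162 − x) = 6.67 × 10^-10
Since Ka ≪ C₀, x ≈ √(Ka·C₀) = 1.04 × 10^-5 M.
(x/C₀ = 0.0064% < 5%, so the approximation holds.)
pH = −log(1.04 × 10^-5) = 4.98

pH = 4.98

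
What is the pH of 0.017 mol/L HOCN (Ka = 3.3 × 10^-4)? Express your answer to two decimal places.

HOCN ⇌ OCN- + H+
Ka = [H+]²/(0.017 − [H+]) = 3.3 × 10^-4
Here C₀/Ka ≈ 51.5, so the small-[H+] approximation fails. Use the quadratic:
[H+] = [−0.00033 + √(0.00033² + 2.24e-05)]/2 = 2.21 × 10^-3 M
pH = −log[H+] = −log(2.21 × 10^-3) = 2.66

pH = 2.66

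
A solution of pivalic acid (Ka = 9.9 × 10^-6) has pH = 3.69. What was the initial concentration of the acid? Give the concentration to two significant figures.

[H+] = 10^(-3.69) = 2.04 × 10^-4 M = x
Ka = x²/(C₀ − x) ⇒ C₀ = x + x²/Ka
C₀ = 2.04 × 10^-4 + (2.04 × 10^-4)²/(9.9 × 10^-6) = 4.41 × 10^-3 M

C₀ = 4.4 × 10^-3 M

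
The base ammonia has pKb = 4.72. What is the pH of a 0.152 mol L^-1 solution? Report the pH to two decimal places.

NH3 + H2O ⇌ NH4+ + OH-
Kb = 10^(−4.72) = 1.91 × 10^-5
Kb = [OH-]²/(0.152 − [OH-]) = 1.91 × 10^-5
Assume [OH-] ≪ 0.152: [OH-] ≈ √(1.91 × 10^-5 × 0.152) = 1.70 × 10^-3 M
pOH = 2.77, so pH = 14.00 − pOH = 11.23

pH = 11.23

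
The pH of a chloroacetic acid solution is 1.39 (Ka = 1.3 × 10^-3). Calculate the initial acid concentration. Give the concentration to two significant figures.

C₀ = 1.3 M

[H+] = 10^(-1.39) = 4.07 × 10^-2 M = x
Ka = x²/(C₀ − x) ⇒ C₀ = x + x²/Ka
C₀ = 4.07 × 10^-2 + (4.07 × 10^-2)²/(1.3 × 10^-3) = 1.31 M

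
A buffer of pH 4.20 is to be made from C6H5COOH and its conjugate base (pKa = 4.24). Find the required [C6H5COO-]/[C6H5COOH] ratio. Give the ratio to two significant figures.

pH = pKa + log(r) ⇒ log(r) = 4.20 − 4.24 = -0.04
r = [C6H5COO-]/[C6H5COOH] = 10^(-0.04) = 0.912

ratio = 0.91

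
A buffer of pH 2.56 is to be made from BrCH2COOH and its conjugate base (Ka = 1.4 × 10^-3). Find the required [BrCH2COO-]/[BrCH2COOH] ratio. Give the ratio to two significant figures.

pKa = -log(1.4 × 10^-3) = 2.854
pH = pKa + log(r) ⇒ log(r) = 2.56 − 2.854 = -0.294
r = [BrCH2COO-]/[BrCH2COOH] = 10^(-0.294) = 0.508

ratio = 0.51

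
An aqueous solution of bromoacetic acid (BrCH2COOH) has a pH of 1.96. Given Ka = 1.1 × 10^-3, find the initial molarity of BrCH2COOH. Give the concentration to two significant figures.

C₀ = 1.2 × 10^-1 M

[H+] = 10^(-1.96) = 1.10 × 10^-2 M = x
Ka = x²/(C₀ − x) ⇒ C₀ = x + x²/Ka
C₀ = 1.10 × 10^-2 + (1.10 × 10^-2)²/(1.1 × 10^-3) = 1.21 × 10^-1 M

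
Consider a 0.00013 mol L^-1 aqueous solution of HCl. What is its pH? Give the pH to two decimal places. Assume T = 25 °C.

pH = 3.89

HCl is a strong acid and dissociates completely, so [H+] = 0.00013 M.
pH = -log(0.00013) = 3.89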